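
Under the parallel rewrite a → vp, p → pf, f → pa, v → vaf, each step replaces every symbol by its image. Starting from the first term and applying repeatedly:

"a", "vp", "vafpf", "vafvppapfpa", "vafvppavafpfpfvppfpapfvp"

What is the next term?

Applying the rule to each of the 24 symbols of vafvppavafpfpfvppfpapfvp gives the pieces vaf vp pa vaf pf pf vp vaf vp pa pf pa pf pa vaf pf pf pa pf vp pf pa vaf pf, which concatenate to the answer.

vafvppavafpfpfvpvafvppapfpapfpavafpfpfpapfvppfpavafpf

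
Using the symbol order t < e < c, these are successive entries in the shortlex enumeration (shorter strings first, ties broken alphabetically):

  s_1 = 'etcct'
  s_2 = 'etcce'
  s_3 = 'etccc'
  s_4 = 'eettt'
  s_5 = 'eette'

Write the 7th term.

Continuing the enumeration 2 steps past eette: eette → eettc → (answer).

eetet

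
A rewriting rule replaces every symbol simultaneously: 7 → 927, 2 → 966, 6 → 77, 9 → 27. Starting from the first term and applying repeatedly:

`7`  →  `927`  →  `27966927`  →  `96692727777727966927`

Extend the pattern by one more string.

2777772796692796692792792792792796692727777727966927

φ(96692727777727966927) expands symbol-by-symbol to 27 77 77 27 966 927 966 927 927 927 927 927 966 927 27 77 77 27 966 927; joining the 20 pieces gives the next term.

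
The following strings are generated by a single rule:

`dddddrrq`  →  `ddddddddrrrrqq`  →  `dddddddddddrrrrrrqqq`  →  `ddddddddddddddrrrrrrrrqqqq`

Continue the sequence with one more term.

Reading off run lengths: d runs 5, 8, 11, 14; r runs 2, 4, 6, 8; q runs 1, 2, 3, 4 — each is linear in n (n = 1, 2, …).
Setting n = 5 gives 17, 10, 5 characters in each block.

dddddddddddddddddrrrrrrrrrrqqqqq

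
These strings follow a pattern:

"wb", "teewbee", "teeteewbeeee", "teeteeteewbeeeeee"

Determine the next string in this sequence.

Each term wraps the previous one in tee on the left and ee on the right.
Applying this once more to teeteeteewbeeeeee:

teeteeteeteewbeeeeeeee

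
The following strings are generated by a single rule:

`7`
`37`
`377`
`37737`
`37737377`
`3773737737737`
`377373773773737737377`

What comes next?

3773737737737377373773773737737737

Each term (from the third on) is the previous term followed by the one before it: term 3 = 37·7 = 377.
So term 8 is 377373773773737737377·3773737737737.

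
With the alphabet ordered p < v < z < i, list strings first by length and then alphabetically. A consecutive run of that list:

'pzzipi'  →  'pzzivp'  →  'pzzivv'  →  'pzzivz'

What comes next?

Treat pzzivz as a base-4 numeral over the given alphabet and add one, carrying through any trailing i's.

pzzivi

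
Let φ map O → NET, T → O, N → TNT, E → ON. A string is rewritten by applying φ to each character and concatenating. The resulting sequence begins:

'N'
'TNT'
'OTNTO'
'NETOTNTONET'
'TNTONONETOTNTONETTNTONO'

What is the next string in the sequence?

Rewriting the 23 symbols of TNTONONETOTNTONETTNTONO one by one yields O TNT O NET TNT NET TNT ON O NET O TNT O NET TNT ON O O TNT O NET TNT NET; concatenated:

OTNTONETTNTNETTNTONONETOTNTONETTNTONOOTNTONETTNTNET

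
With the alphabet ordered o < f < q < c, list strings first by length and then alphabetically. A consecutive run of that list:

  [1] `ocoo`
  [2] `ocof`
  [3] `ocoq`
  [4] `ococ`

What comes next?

ocfo

Treat ococ as a base-4 numeral over the given alphabet and add one, carrying through any trailing c's.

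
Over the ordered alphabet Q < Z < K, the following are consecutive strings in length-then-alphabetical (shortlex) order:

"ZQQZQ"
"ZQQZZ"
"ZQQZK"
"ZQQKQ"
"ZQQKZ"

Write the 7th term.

Continuing the enumeration 2 steps past ZQQKZ: ZQQKZ → ZQQKK → (answer).

ZQZQQ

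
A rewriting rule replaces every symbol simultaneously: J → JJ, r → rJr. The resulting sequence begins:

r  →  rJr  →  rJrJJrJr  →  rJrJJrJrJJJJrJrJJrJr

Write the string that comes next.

φ(rJrJJrJrJJJJrJrJJrJr) expands symbol-by-symbol to rJr JJ rJr JJ JJ rJr JJ rJr JJ JJ JJ JJ rJr JJ rJr JJ JJ rJr JJ rJr; joining the 20 pieces gives the next term.

rJrJJrJrJJJJrJrJJrJrJJJJJJJJrJrJJrJrJJJJrJrJJrJr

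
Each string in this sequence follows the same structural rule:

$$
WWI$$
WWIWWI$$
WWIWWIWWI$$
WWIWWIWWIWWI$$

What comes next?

Every step adds WWI at the front: s(k+1) = WWI·s(k).
Applying this once more to WWIWWIWWIWWI$$:

WWIWWIWWIWWIWWI$$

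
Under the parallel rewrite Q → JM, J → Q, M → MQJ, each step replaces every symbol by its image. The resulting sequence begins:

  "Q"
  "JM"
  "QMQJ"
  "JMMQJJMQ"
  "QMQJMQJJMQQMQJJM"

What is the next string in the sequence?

JMMQJJMQMQJJMQQMQJJMJMMQJJMQQMQJ

Replace each of the 16 characters of QMQJMQJJMQQMQJJM in place — JM MQJ JM Q MQJ JM Q Q MQJ JM JM MQJ JM Q Q MQJ — and concatenate.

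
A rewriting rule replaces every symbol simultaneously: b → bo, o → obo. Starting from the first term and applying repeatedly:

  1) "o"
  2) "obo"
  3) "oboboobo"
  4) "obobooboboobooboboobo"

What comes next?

obobooboboobooboboobobooboobobooboobobooboboobooboboobo

Replace each of the 21 characters of obobooboboobooboboobo in place — obo bo obo bo obo obo bo obo bo obo obo bo obo obo bo obo bo obo obo bo obo — and concatenate.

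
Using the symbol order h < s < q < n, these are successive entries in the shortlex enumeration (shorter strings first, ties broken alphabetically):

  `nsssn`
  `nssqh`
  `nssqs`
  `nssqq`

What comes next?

nssqn

Find the rightmost character of nssqq below n, bump it to the next letter, and reset everything to its right to h.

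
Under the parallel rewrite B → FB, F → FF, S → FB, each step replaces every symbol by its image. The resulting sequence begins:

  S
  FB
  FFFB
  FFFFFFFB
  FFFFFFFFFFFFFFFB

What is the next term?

FFFFFFFFFFFFFFFFFFFFFFFFFFFFFFFB

Applying the rule to each of the 16 symbols of FFFFFFFFFFFFFFFB gives the pieces FF FF FF FF FF FF FF FF FF FF FF FF FF FF FF FB, which concatenate to the answer.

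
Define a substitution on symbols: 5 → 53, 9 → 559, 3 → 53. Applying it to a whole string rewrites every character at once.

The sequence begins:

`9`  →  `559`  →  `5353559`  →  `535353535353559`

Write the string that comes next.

Rewriting the 15 symbols of 535353535353559 one by one yields 53 53 53 53 53 53 53 53 53 53 53 53 53 53 559; concatenated:

5353535353535353535353535353559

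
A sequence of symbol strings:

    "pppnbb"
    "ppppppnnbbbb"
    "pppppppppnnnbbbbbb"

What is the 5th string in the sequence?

Term n consists of 3n p's, followed by n n's, followed by 2n b's (n = 1, 2, …).
Setting n = 5 gives 15, 5, 10 characters in each block.

pppppppppppppppnnnnnbbbbbbbbbb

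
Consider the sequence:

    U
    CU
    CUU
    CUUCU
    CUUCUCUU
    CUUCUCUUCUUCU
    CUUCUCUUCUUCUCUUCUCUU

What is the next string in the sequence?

CUUCUCUUCUUCUCUUCUCUUCUUCUCUUCUUCU

This is a Fibonacci-style word recurrence s(k) = s(k−1)·s(k−2): e.g. CU·U = CUU.
Continuing: CUUCUCUUCUUCUCUUCUCUU · CUUCUCUUCUUCU gives term 8.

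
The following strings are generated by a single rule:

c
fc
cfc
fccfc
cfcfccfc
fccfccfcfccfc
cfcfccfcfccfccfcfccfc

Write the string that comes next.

fccfccfcfccfccfcfccfcfccfccfcfccfc

Each term (from the third on) is the two preceding terms concatenated in order: term 3 = c·fc = cfc.
Continuing: fccfccfcfccfc · cfcfccfcfccfccfcfccfc gives term 8.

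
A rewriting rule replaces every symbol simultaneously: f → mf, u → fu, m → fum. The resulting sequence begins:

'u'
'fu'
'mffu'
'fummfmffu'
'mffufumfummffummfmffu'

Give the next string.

Applying the rule to each of the 21 symbols of mffufumfummffummfmffu gives the pieces fum mf mf fu mf fu fum mf fu fum fum mf mf fu fum fum mf fum mf mf fu, which concatenate to the answer.

fummfmffumffufummffufumfummfmffufumfummffummfmffu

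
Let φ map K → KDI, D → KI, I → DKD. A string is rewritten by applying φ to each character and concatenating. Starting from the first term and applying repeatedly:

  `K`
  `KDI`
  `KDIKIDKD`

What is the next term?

KDIKIDKDKDIDKDKIKDIKI

Rewriting each symbol of KDIKIDKD: K→KDI, D→KI, I→DKD, K→KDI, I→DKD, D→KI, K→KDI, D→KI, which concatenates to KDI KI DKD KDI DKD KI KDI KI.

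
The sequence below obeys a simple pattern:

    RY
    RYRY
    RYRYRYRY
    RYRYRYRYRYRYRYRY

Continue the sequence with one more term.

RYRYRYRYRYRYRYRYRYRYRYRYRYRYRYRY

Every step duplicates the string.
So the next term is two copies of RYRYRYRYRYRYRYRY.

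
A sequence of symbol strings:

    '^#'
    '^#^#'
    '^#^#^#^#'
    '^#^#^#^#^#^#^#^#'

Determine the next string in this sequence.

Each string is two copies of the previous one concatenated.
Doubling ^#^#^#^#^#^#^#^#:

^#^#^#^#^#^#^#^#^#^#^#^#^#^#^#^#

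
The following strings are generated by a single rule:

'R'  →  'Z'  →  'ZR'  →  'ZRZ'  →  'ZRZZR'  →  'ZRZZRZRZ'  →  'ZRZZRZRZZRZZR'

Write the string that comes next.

Each term (from the third on) is the previous term followed by the one before it: term 3 = Z·R = ZR.
The next term joins ZRZZRZRZZRZZR and ZRZZRZRZ.

ZRZZRZRZZRZZRZRZZRZRZ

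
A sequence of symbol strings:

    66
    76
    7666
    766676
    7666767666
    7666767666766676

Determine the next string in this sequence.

76667676667666767666767666

This is a Fibonacci-style word recurrence s(k) = s(k−1)·s(k−2): e.g. 76·66 = 7666.
The next term joins 7666767666766676 and 7666767666.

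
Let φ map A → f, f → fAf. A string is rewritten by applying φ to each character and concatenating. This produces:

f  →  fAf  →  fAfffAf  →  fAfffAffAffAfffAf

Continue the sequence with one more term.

φ(fAfffAffAffAfffAf) expands symbol-by-symbol to fAf f fAf fAf fAf f fAf fAf f fAf fAf f fAf fAf fAf f fAf; joining the 17 pieces gives the next term.

fAfffAffAffAfffAffAfffAffAfffAffAffAfffAf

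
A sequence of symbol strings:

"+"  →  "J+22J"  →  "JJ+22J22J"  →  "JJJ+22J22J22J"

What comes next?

Each term wraps the previous one in J on the left and 22J on the right.
One more step from JJJ+22J22J22J gives the answer.

JJJJ+22J22J22J22J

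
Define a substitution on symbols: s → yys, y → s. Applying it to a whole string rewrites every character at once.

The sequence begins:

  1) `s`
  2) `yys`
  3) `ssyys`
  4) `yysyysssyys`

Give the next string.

Rewriting each symbol of yysyysssyys: y→s, y→s, s→yys, y→s, y→s, s→yys, s→yys, s→yys, y→s, y→s, s→yys, which concatenates to s s yys s s yys yys yys s s yys.

ssyysssyysyysyysssyys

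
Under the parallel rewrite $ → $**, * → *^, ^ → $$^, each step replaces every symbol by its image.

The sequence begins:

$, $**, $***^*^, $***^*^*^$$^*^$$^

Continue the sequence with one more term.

$***^*^*^$$^*^$$^*^$$^$**$**$$^*^$$^$**$**$$^

φ($***^*^*^$$^*^$$^) expands symbol-by-symbol to $** *^ *^ *^ $$^ *^ $$^ *^ $$^ $** $** $$^ *^ $$^ $** $** $$^; joining the 17 pieces gives the next term.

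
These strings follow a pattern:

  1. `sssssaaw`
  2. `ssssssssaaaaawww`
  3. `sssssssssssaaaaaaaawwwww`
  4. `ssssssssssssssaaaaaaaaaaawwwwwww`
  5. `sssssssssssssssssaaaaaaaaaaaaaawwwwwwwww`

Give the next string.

The n-th term is 3n+2 s's then 3n-1 a's then 2n-1 w's (n = 1, 2, …).
At n = 6 the blocks have lengths 20, 17, 11.

ssssssssssssssssssssaaaaaaaaaaaaaaaaawwwwwwwwwww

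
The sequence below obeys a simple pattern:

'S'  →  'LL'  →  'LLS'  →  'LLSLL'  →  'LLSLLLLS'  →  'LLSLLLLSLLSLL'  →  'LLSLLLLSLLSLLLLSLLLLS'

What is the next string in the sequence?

This is a Fibonacci-style word recurrence s(k) = s(k−1)·s(k−2): e.g. LL·S = LLS.
Continuing: LLSLLLLSLLSLLLLSLLLLS · LLSLLLLSLLSLL gives term 8.

LLSLLLLSLLSLLLLSLLLLSLLSLLLLSLLSLL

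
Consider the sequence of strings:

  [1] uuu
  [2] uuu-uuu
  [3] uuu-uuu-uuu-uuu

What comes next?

Every step duplicates the string with '-' between the halves.
One more doubling of uuu-uuu-uuu-uuu gives the answer.

uuu-uuu-uuu-uuu-uuu-uuu-uuu-uuu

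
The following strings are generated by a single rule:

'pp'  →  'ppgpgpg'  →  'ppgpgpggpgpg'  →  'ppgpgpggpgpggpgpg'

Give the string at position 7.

ppgpgpggpgpggpgpggpgpggpgpggpgpg

Every step adds gpgpg to the end: s(k+1) = s(k)·gpgpg.
From ppgpgpggpgpggpgpg, 3 further steps: ppgpgpggpgpggpgpg → ppgpgpggpgpggpgpggpgpg → ppgpgpggpgpggpgpggpgpggpgpg → (answer).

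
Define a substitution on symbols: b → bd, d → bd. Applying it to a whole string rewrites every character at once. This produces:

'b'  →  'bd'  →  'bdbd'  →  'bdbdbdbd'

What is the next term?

Rewriting each symbol of bdbdbdbd: b→bd, d→bd, b→bd, d→bd, b→bd, d→bd, b→bd, d→bd, which concatenates to bd bd bd bd bd bd bd bd.

bdbdbdbdbdbdbdbd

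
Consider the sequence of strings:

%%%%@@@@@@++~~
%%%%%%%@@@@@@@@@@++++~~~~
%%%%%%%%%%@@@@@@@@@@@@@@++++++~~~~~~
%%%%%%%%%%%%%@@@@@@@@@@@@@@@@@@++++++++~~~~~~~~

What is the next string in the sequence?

Each string has the form %^{3n+1} @^{4n+2} +^{2n} ~^{2n} (n = 1, 2, …).
At n = 5 the blocks have lengths 16, 22, 10, 10.

%%%%%%%%%%%%%%%%@@@@@@@@@@@@@@@@@@@@@@++++++++++~~~~~~~~~~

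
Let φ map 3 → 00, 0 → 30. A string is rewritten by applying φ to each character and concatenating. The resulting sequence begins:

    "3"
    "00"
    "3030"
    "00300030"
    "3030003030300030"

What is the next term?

00300030303000300030003030300030

φ(3030003030300030) expands symbol-by-symbol to 00 30 00 30 30 30 00 30 00 30 00 30 30 30 00 30; joining the 16 pieces gives the next term.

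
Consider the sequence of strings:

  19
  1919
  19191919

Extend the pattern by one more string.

s(k+1) = s(k)·s(k) — each term doubles the last.
Doubling 19191919:

1919191919191919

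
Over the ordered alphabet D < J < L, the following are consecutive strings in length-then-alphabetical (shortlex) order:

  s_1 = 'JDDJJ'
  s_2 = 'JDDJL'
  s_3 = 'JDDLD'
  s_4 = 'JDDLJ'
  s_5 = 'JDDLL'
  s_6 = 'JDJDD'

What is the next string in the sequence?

Treat JDJDD as a base-3 numeral over the given alphabet and add one, carrying through any trailing L's.

JDJDJ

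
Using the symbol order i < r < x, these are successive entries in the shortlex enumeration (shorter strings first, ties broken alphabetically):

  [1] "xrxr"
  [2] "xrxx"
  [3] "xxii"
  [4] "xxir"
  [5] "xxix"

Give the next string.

xxri

The successor of xxix increments the rightmost position that isn't already x and resets every position after it to i.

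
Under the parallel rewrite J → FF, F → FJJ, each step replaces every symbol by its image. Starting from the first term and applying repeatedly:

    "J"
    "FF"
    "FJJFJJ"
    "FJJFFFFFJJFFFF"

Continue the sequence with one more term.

FJJFFFFFJJFJJFJJFJJFJJFFFFFJJFJJFJJFJJ

Applying the rule to each of the 14 symbols of FJJFFFFFJJFFFF gives the pieces FJJ FF FF FJJ FJJ FJJ FJJ FJJ FF FF FJJ FJJ FJJ FJJ, which concatenate to the answer.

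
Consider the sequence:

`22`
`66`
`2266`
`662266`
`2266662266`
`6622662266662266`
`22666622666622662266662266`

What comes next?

662266226666226622666622666622662266662266

This is a Fibonacci-style word recurrence s(k) = s(k−2)·s(k−1): e.g. 22·66 = 2266.
The next term joins 6622662266662266 and 22666622666622662266662266.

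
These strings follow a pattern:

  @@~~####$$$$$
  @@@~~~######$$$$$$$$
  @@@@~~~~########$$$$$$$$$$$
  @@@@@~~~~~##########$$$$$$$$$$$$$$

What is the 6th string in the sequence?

Each string has the form @^{n} ~^{n} #^{2n} $^{3n-1}, where the shown terms are n = 2, 3, 4, 5.
For term 6, n = 7, so the run lengths are 7, 7, 14, 20.

@@@@@@@~~~~~~~##############$$$$$$$$$$$$$$$$$$$$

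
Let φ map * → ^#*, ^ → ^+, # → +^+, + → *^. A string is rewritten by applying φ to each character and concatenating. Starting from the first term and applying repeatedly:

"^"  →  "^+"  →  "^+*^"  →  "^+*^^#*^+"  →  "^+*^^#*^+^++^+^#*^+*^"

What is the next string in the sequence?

Rewriting the 21 symbols of ^+*^^#*^+^++^+^#*^+*^ one by one yields ^+ *^ ^#* ^+ ^+ +^+ ^#* ^+ *^ ^+ *^ *^ ^+ *^ ^+ +^+ ^#* ^+ *^ ^#* ^+; concatenated:

^+*^^#*^+^++^+^#*^+*^^+*^*^^+*^^++^+^#*^+*^^#*^+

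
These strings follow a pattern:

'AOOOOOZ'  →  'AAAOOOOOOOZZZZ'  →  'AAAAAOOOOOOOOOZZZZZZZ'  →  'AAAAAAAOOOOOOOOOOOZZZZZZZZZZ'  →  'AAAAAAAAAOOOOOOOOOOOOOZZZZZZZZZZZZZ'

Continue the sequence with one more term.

The n-th term is 2n-1 A's then 2n+3 O's then 3n-2 Z's (n = 1, 2, …).
At n = 6 the blocks have lengths 11, 15, 16.

AAAAAAAAAAAOOOOOOOOOOOOOOOZZZZZZZZZZZZZZZZ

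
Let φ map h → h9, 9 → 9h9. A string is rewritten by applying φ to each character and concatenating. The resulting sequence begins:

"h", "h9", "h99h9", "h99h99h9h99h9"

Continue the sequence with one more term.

Rewriting the 13 symbols of h99h99h9h99h9 one by one yields h9 9h9 9h9 h9 9h9 9h9 h9 9h9 h9 9h9 9h9 h9 9h9; concatenated:

h99h99h9h99h99h9h99h9h99h99h9h99h9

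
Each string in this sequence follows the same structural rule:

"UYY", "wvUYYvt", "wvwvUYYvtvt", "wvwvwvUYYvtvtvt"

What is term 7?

wvwvwvwvwvwvUYYvtvtvtvtvtvt

Each term wraps the previous one in wv on the left and vt on the right.
From wvwvwvUYYvtvtvt, 3 further steps: wvwvwvUYYvtvtvt → wvwvwvwvUYYvtvtvtvt → wvwvwvwvwvUYYvtvtvtvtvt → (answer).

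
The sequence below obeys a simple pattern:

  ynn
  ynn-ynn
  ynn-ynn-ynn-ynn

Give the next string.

s(k+1) = s(k)·-·s(k) — each term doubles the last with '-' between the halves.
Doubling ynn-ynn-ynn-ynn with '-' between the halves:

ynn-ynn-ynn-ynn-ynn-ynn-ynn-ynn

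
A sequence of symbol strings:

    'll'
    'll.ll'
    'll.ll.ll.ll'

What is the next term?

ll.ll.ll.ll.ll.ll.ll.ll

Every step duplicates the string with '.' between the halves.
One more doubling of ll.ll.ll.ll gives the answer.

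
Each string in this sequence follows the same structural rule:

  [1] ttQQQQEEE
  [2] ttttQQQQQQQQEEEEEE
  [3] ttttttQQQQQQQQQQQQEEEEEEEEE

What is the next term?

ttttttttQQQQQQQQQQQQQQQQEEEEEEEEEEEE

Reading off run lengths: t runs 2, 4, 6; Q runs 4, 8, 12; E runs 3, 6, 9 — each is linear in n (n = 1, 2, …).
At n = 4 the blocks have lengths 8, 16, 12.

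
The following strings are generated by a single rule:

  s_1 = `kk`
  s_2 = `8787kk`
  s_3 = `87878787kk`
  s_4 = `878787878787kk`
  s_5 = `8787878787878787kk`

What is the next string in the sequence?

Each term is the previous one with 8787 prepended.
So the next term is 8787·8787878787878787kk.

87878787878787878787kk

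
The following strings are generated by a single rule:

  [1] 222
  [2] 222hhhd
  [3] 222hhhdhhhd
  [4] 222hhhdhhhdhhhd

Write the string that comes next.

Each term is the previous one with hhhd appended.
One more step from 222hhhdhhhdhhhd gives the answer.

222hhhdhhhdhhhdhhhd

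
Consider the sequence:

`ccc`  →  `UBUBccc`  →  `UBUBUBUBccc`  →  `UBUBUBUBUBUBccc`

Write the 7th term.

Every step adds UBUB at the front: s(k+1) = UBUB·s(k).
From UBUBUBUBUBUBccc, 3 further steps: UBUBUBUBUBUBccc → UBUBUBUBUBUBUBUBccc → UBUBUBUBUBUBUBUBUBUBccc → (answer).

UBUBUBUBUBUBUBUBUBUBUBUBccc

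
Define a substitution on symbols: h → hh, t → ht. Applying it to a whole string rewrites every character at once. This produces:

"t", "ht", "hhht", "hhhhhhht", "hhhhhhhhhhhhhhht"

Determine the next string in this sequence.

Rewriting the 16 symbols of hhhhhhhhhhhhhhht one by one yields hh hh hh hh hh hh hh hh hh hh hh hh hh hh hh ht; concatenated:

hhhhhhhhhhhhhhhhhhhhhhhhhhhhhhht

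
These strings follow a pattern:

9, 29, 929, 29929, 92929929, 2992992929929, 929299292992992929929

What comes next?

2992992929929929299292992992929929

Each term (from the third on) is the two preceding terms concatenated in order: term 3 = 9·29 = 929.
The next term joins 2992992929929 and 929299292992992929929.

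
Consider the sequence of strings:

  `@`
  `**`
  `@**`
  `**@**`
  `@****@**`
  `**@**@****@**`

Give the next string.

From term 3 onward, concatenate the second-to-last term with the last: @·** = @**, **·@** = **@**, …
The next term joins @****@** and **@**@****@**.

@****@****@**@****@**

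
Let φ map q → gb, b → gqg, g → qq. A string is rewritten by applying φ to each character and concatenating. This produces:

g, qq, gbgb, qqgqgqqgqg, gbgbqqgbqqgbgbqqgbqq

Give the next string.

Replace each of the 20 characters of gbgbqqgbqqgbgbqqgbqq in place — qq gqg qq gqg gb gb qq gqg gb gb qq gqg qq gqg gb gb qq gqg gb gb — and concatenate.

qqgqgqqgqggbgbqqgqggbgbqqgqgqqgqggbgbqqgqggbgb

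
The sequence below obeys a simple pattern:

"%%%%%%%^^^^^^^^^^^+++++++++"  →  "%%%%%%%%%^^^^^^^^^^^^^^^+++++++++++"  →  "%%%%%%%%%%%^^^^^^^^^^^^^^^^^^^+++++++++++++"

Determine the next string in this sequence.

%%%%%%%%%%%%%^^^^^^^^^^^^^^^^^^^^^^^+++++++++++++++

Reading off run lengths: % runs 7, 9, 11; ^ runs 11, 15, 19; + runs 9, 11, 13 — each is linear in n, where the shown terms are n = 3, 4, 5.
Setting n = 6 gives 13, 23, 15 characters in each block.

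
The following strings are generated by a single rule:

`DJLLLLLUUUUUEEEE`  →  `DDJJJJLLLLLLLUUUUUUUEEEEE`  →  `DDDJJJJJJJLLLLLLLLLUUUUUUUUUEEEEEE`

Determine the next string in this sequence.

Reading off run lengths: D runs 1, 2, 3; J runs 1, 4, 7; L runs 5, 7, 9; U runs 5, 7, 9; E runs 4, 5, 6 — each is linear in n (n = 1, 2, …).
Setting n = 4 gives 4, 10, 11, 11, 7 characters in each block.

DDDDJJJJJJJJJJLLLLLLLLLLLUUUUUUUUUUUEEEEEEE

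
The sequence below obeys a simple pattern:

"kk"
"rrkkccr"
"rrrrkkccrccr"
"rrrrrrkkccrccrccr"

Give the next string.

Every step adds rr to the front and ccr to the end of the previous string.
So the next term is rr·rrrrrrkkccrccrccr·ccr.

rrrrrrrrkkccrccrccrccr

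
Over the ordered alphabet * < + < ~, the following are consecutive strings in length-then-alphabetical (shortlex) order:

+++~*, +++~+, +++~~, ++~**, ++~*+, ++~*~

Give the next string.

Treat ++~*~ as a base-3 numeral over the given alphabet and add one, carrying through any trailing ~'s.

++~+*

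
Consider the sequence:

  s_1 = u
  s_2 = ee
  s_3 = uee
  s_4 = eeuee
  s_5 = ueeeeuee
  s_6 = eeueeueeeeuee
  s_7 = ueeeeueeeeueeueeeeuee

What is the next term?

Each term (from the third on) is the two preceding terms concatenated in order: term 3 = u·ee = uee.
The next term joins eeueeueeeeuee and ueeeeueeeeueeueeeeuee.

eeueeueeeeueeueeeeueeeeueeueeeeuee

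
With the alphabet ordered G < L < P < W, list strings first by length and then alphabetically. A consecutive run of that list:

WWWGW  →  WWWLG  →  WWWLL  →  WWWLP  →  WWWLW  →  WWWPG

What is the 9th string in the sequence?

Continuing the enumeration 3 steps past WWWPG: WWWPG → WWWPL → WWWPP → (answer).

WWWPW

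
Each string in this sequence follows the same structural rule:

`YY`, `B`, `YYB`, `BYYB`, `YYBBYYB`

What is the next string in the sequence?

BYYBYYBBYYB

This is a Fibonacci-style word recurrence s(k) = s(k−2)·s(k−1): e.g. YY·B = YYB.
Continuing: BYYB · YYBBYYB gives term 6.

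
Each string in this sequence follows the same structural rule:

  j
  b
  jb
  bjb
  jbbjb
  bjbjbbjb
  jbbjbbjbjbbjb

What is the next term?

From term 3 onward, concatenate the second-to-last term with the last: j·b = jb, b·jb = bjb, …
Continuing: bjbjbbjb · jbbjbbjbjbbjb gives term 8.

bjbjbbjbjbbjbbjbjbbjb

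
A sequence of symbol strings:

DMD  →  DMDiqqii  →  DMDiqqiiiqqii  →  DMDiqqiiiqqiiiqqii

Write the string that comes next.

The strings grow by a fixed suffix iqqii each time.
Applying this once more to DMDiqqiiiqqiiiqqii:

DMDiqqiiiqqiiiqqiiiqqii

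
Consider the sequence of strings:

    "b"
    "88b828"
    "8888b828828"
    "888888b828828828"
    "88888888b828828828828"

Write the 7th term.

888888888888b828828828828828828

Every step adds 88 to the front and 828 to the end of the previous string.
From 88888888b828828828828, 2 further steps: 88888888b828828828828 → 8888888888b828828828828828 → (answer).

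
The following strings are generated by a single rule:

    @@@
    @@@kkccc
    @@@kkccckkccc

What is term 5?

@@@kkccckkccckkccckkccc

Each term is the previous one with kkccc appended.
From @@@kkccckkccc, 2 further steps: @@@kkccckkccc → @@@kkccckkccckkccc → (answer).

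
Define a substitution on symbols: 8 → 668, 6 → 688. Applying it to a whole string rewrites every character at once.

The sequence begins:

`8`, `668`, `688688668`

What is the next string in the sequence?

688668668688668668688688668

Apply φ to 688688668 symbol by symbol: 6→688, 8→668, 8→668, 6→688, 8→668, 8→668, 6→688, 6→688, 8→668; joined: 688 668 668 688 668 668 688 688 668.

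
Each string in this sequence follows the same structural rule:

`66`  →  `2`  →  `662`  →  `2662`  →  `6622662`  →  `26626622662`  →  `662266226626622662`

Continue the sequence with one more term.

26626622662662266226626622662

From term 3 onward, concatenate the second-to-last term with the last: 66·2 = 662, 2·662 = 2662, …
Continuing: 26626622662 · 662266226626622662 gives term 8.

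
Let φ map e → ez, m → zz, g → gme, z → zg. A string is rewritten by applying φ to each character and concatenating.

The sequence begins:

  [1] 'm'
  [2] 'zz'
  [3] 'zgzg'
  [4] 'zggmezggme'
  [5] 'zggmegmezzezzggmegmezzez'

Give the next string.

zggmegmezzezgmezzezzgzgezzgzggmegmezzezgmezzezzgzgezzg

Applying the rule to each of the 24 symbols of zggmegmezzezzggmegmezzez gives the pieces zg gme gme zz ez gme zz ez zg zg ez zg zg gme gme zz ez gme zz ez zg zg ez zg, which concatenate to the answer.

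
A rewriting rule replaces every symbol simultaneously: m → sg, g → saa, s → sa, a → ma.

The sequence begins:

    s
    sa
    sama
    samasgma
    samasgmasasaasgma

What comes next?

Rewriting the 17 symbols of samasgmasasaasgma one by one yields sa ma sg ma sa saa sg ma sa ma sa ma ma sa saa sg ma; concatenated:

samasgmasasaasgmasamasamamasasaasgma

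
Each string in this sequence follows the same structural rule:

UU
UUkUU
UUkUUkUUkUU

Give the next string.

Every step duplicates the string with 'k' between the halves.
One more doubling of UUkUUkUUkUU gives the answer.

UUkUUkUUkUUkUUkUUkUUkUU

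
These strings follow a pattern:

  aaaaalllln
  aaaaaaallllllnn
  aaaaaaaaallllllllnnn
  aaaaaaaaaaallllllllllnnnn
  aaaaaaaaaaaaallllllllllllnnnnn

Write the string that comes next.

aaaaaaaaaaaaaaallllllllllllllnnnnnn

Each string has the form a^{2n+1} l^{2n} n^{n-1}, where the shown terms are n = 2, 3, 4, 5, 6.
At n = 7 the blocks have lengths 15, 14, 6.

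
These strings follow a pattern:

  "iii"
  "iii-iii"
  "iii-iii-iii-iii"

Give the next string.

s(k+1) = s(k)·-·s(k) — each term doubles the last with '-' between the halves.
Doubling iii-iii-iii-iii with '-' between the halves:

iii-iii-iii-iii-iii-iii-iii-iii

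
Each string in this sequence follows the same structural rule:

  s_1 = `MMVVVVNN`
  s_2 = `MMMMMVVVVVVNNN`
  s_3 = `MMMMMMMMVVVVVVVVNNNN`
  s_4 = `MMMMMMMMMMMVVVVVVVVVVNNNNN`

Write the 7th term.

MMMMMMMMMMMMMMMMMMMMVVVVVVVVVVVVVVVVNNNNNNNN

The n-th term is 3n-1 M's then 2n+2 V's then n+1 N's (n = 1, 2, …).
For term 7, n = 7, so the run lengths are 20, 16, 8.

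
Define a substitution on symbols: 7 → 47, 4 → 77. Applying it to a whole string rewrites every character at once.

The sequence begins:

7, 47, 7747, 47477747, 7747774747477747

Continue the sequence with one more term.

Replace each of the 16 characters of 7747774747477747 in place — 47 47 77 47 47 47 77 47 77 47 77 47 47 47 77 47 — and concatenate.

47477747474777477747774747477747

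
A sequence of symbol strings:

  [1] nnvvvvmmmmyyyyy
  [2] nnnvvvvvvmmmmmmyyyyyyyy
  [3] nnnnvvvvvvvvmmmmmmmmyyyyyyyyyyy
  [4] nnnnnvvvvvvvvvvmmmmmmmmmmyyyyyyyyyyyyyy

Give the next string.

The n-th term is n+1 n's then 2n+2 v's then 2n+2 m's then 3n+2 y's (n = 1, 2, …).
Setting n = 5 gives 6, 12, 12, 17 characters in each block.

nnnnnnvvvvvvvvvvvvmmmmmmmmmmmmyyyyyyyyyyyyyyyyy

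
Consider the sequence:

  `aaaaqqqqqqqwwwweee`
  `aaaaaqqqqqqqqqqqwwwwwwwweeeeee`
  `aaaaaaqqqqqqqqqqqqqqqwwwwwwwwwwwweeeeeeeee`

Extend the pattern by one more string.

aaaaaaaqqqqqqqqqqqqqqqqqqqwwwwwwwwwwwwwwwweeeeeeeeeeee

Each string has the form a^{n+3} q^{4n+3} w^{4n} e^{3n} (n = 1, 2, …).
At n = 4 the blocks have lengths 7, 19, 16, 12.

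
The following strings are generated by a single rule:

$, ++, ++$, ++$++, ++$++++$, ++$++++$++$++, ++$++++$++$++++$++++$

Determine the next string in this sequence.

This is a Fibonacci-style word recurrence s(k) = s(k−1)·s(k−2): e.g. ++·$ = ++$.
So term 8 is ++$++++$++$++++$++++$·++$++++$++$++.

++$++++$++$++++$++++$++$++++$++$++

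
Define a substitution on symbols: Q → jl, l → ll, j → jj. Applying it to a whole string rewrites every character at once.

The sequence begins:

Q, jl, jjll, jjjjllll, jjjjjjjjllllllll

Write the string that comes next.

φ(jjjjjjjjllllllll) expands symbol-by-symbol to jj jj jj jj jj jj jj jj ll ll ll ll ll ll ll ll; joining the 16 pieces gives the next term.

jjjjjjjjjjjjjjjjllllllllllllllll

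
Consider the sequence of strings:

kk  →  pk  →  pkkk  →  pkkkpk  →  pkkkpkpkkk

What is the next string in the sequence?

This is a Fibonacci-style word recurrence s(k) = s(k−1)·s(k−2): e.g. pk·kk = pkkk.
Continuing: pkkkpkpkkk · pkkkpk gives term 6.

pkkkpkpkkkpkkkpk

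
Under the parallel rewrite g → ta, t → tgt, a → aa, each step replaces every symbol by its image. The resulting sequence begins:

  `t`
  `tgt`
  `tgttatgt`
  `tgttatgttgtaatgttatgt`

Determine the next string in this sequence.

tgttatgttgtaatgttatgttgttatgtaaaatgttatgttgtaatgttatgt

Replace each of the 21 characters of tgttatgttgtaatgttatgt in place — tgt ta tgt tgt aa tgt ta tgt tgt ta tgt aa aa tgt ta tgt tgt aa tgt ta tgt — and concatenate.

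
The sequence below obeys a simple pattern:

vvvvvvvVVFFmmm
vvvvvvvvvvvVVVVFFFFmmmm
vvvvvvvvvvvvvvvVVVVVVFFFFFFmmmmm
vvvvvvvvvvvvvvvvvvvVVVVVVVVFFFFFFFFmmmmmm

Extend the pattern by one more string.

vvvvvvvvvvvvvvvvvvvvvvvVVVVVVVVVVFFFFFFFFFFmmmmmmm

Reading off run lengths: v runs 7, 11, 15, 19; V runs 2, 4, 6, 8; F runs 2, 4, 6, 8; m runs 3, 4, 5, 6 — each is linear in n (n = 1, 2, …).
Setting n = 5 gives 23, 10, 10, 7 characters in each block.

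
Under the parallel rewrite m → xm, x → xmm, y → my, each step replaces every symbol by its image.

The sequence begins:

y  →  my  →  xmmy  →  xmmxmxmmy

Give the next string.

xmmxmxmxmmxmxmmxmxmmy

Expanding xmmxmxmmy: x→xmm, m→xm, m→xm, x→xmm, m→xm, x→xmm, m→xm, m→xm, y→my. Concatenated: xmm xm xm xmm xm xmm xm xm my.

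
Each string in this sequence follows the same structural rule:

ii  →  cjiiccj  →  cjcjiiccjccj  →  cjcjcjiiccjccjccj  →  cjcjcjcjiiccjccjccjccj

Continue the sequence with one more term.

Each term wraps the previous one in cj on the left and ccj on the right.
Applying this once more to cjcjcjcjiiccjccjccjccj:

cjcjcjcjcjiiccjccjccjccjccj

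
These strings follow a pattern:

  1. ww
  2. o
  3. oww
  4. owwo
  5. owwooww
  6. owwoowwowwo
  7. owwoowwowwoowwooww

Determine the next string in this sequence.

owwoowwowwoowwoowwowwoowwowwo

From term 3 onward, concatenate the last term with the second-to-last: o·ww = oww, oww·o = owwo, …
The next term joins owwoowwowwoowwooww and owwoowwowwo.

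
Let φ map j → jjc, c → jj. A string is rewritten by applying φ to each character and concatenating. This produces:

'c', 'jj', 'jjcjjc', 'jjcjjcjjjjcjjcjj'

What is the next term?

Rewriting the 16 symbols of jjcjjcjjjjcjjcjj one by one yields jjc jjc jj jjc jjc jj jjc jjc jjc jjc jj jjc jjc jj jjc jjc; concatenated:

jjcjjcjjjjcjjcjjjjcjjcjjcjjcjjjjcjjcjjjjcjjc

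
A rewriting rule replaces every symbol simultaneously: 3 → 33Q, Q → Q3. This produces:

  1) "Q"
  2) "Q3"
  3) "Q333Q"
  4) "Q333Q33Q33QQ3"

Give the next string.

Q333Q33Q33QQ333Q33QQ333Q33QQ3Q333Q

φ(Q333Q33Q33QQ3) expands symbol-by-symbol to Q3 33Q 33Q 33Q Q3 33Q 33Q Q3 33Q 33Q Q3 Q3 33Q; joining the 13 pieces gives the next term.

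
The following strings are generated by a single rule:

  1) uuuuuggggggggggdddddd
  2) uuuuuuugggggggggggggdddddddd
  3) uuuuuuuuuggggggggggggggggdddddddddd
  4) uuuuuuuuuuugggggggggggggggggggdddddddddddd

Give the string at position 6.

uuuuuuuuuuuuuuugggggggggggggggggggggggggdddddddddddddddd

Each string has the form u^{2n-1} g^{3n+1} d^{2n}, where the shown terms are n = 3, 4, 5, 6.
For term 6, n = 8, so the run lengths are 15, 25, 16.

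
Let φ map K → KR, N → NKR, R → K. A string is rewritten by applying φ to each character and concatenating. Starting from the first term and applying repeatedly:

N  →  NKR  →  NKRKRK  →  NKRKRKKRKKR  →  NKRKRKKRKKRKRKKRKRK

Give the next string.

Replace each of the 19 characters of NKRKRKKRKKRKRKKRKRK in place — NKR KR K KR K KR KR K KR KR K KR K KR KR K KR K KR — and concatenate.

NKRKRKKRKKRKRKKRKRKKRKKRKRKKRKKR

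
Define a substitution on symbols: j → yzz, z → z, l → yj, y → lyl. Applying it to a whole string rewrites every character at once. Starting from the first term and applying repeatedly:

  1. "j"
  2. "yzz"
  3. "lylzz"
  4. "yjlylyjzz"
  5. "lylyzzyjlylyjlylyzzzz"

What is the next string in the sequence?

yjlylyjlylzzlylyzzyjlylyjlylyzzyjlylyjlylzzzz

φ(lylyzzyjlylyjlylyzzzz) expands symbol-by-symbol to yj lyl yj lyl z z lyl yzz yj lyl yj lyl yzz yj lyl yj lyl z z z z; joining the 21 pieces gives the next term.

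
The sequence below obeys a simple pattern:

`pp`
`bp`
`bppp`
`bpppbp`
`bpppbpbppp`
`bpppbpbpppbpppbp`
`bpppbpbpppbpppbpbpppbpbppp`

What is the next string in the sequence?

From term 3 onward, concatenate the last term with the second-to-last: bp·pp = bppp, bppp·bp = bpppbp, …
So term 8 is bpppbpbpppbpppbpbpppbpbppp·bpppbpbpppbpppbp.

bpppbpbpppbpppbpbpppbpbpppbpppbpbpppbpppbp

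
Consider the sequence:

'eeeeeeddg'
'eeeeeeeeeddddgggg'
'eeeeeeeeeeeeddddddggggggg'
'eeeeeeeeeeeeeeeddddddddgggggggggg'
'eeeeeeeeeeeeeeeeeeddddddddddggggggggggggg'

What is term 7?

The n-th term is 3n+3 e's then 2n d's then 3n-2 g's (n = 1, 2, …).
Setting n = 7 gives 24, 14, 19 characters in each block.

eeeeeeeeeeeeeeeeeeeeeeeeddddddddddddddggggggggggggggggggg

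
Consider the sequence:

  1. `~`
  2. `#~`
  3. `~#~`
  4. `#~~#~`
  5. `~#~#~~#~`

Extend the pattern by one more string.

Each term (from the third on) is the two preceding terms concatenated in order: term 3 = ~·#~ = ~#~.
The next term joins #~~#~ and ~#~#~~#~.

#~~#~~#~#~~#~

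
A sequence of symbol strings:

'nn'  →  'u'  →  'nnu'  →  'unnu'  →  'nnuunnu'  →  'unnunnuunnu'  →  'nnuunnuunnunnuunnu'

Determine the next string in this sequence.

unnunnuunnunnuunnuunnunnuunnu

From term 3 onward, concatenate the second-to-last term with the last: nn·u = nnu, u·nnu = unnu, …
Continuing: unnunnuunnu · nnuunnuunnunnuunnu gives term 8.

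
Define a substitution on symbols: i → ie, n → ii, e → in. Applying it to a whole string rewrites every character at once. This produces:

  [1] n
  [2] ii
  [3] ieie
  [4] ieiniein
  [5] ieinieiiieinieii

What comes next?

ieinieiiieinieieieinieiiieinieie

Applying the rule to each of the 16 symbols of ieinieiiieinieii gives the pieces ie in ie ii ie in ie ie ie in ie ii ie in ie ie, which concatenate to the answer.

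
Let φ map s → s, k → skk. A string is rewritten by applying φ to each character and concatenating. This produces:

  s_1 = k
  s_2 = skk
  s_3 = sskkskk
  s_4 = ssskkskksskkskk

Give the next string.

Rewriting the 15 symbols of ssskkskksskkskk one by one yields s s s skk skk s skk skk s s skk skk s skk skk; concatenated:

sssskkskksskkskkssskkskksskkskk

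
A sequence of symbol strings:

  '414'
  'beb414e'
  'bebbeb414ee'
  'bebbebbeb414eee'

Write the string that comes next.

Each term wraps the previous one in beb on the left and e on the right.
One more step from bebbebbeb414eee gives the answer.

bebbebbebbeb414eeee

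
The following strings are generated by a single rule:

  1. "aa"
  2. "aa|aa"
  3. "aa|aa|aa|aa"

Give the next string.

s(k+1) = s(k)·|·s(k) — each term doubles the last with '|' between the halves.
Doubling aa|aa|aa|aa with '|' between the halves:

aa|aa|aa|aa|aa|aa|aa|aa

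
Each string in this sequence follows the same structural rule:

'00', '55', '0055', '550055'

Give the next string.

This is a Fibonacci-style word recurrence s(k) = s(k−2)·s(k−1): e.g. 00·55 = 0055.
Continuing: 0055 · 550055 gives term 5.

0055550055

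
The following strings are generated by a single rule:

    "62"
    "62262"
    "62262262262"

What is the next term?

s(k+1) = s(k)·2·s(k) — each term doubles the last with '2' between the halves.
Doubling 62262262262 with '2' between the halves:

62262262262262262262262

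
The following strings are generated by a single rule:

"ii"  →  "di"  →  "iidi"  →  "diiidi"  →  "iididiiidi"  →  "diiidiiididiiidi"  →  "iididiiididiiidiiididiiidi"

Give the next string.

From term 3 onward, concatenate the second-to-last term with the last: ii·di = iidi, di·iidi = diiidi, …
Continuing: diiidiiididiiidi · iididiiididiiidiiididiiidi gives term 8.

diiidiiididiiidiiididiiididiiidiiididiiidi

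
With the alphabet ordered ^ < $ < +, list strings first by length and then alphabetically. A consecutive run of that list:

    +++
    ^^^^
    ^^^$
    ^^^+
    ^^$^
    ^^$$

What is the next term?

^^$+

Find the rightmost character of ^^$$ below +, bump it to the next letter, and reset everything to its right to ^.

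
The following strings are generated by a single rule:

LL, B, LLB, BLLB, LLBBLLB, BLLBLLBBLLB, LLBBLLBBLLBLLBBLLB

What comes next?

From term 3 onward, concatenate the second-to-last term with the last: LL·B = LLB, B·LLB = BLLB, …
Continuing: BLLBLLBBLLB · LLBBLLBBLLBLLBBLLB gives term 8.

BLLBLLBBLLBLLBBLLBBLLBLLBBLLB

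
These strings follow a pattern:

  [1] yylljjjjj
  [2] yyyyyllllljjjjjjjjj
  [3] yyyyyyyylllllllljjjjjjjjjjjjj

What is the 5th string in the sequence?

yyyyyyyyyyyyyylllllllllllllljjjjjjjjjjjjjjjjjjjjj

Each string has the form y^{3n-1} l^{3n-1} j^{4n+1} (n = 1, 2, …).
For term 5, n = 5, so the run lengths are 14, 14, 21.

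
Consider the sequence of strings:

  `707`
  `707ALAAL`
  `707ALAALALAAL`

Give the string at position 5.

Every step adds ALAAL to the end: s(k+1) = s(k)·ALAAL.
From 707ALAALALAAL, 2 further steps: 707ALAALALAAL → 707ALAALALAALALAAL → (answer).

707ALAALALAALALAALALAAL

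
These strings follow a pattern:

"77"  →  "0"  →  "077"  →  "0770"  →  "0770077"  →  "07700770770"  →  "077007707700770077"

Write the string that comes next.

This is a Fibonacci-style word recurrence s(k) = s(k−1)·s(k−2): e.g. 0·77 = 077.
So term 8 is 077007707700770077·07700770770.

07700770770077007707700770770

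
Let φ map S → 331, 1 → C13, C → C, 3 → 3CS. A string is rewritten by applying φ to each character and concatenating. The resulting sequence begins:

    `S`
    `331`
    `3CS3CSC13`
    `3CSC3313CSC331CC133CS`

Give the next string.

φ(3CSC3313CSC331CC133CS) expands symbol-by-symbol to 3CS C 331 C 3CS 3CS C13 3CS C 331 C 3CS 3CS C13 C C C13 3CS 3CS C 331; joining the 21 pieces gives the next term.

3CSC331C3CS3CSC133CSC331C3CS3CSC13CCC133CS3CSC331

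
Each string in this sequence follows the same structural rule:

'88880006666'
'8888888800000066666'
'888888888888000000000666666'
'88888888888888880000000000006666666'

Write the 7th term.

88888888888888888888888888880000000000000000000006666666666

Each string has the form 8^{4n} 0^{3n} 6^{n+3} (n = 1, 2, …).
At n = 7 the blocks have lengths 28, 21, 10.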